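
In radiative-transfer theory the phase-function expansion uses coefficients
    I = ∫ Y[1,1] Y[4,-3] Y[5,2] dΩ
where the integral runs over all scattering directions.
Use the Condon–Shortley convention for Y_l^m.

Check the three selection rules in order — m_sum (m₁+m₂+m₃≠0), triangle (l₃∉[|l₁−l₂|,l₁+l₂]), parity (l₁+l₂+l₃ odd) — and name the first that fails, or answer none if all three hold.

none

Σmᵢ = 0  ✓
l₃∈[|l₁−l₂|,l₁+l₂]=[3,5], have l₃=5  ✓
Σlᵢ = 10 ⇒ even  ✓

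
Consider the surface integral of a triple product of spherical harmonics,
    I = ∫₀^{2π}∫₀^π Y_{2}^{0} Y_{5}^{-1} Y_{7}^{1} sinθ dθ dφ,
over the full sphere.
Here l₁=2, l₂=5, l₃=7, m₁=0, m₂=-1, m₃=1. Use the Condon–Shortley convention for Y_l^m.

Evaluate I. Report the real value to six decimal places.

Rules hold: Σm=0, L=14 even, 3≤7≤7.
N = 5·11·15 = 825
Δ = 0!·4!·10!/15! = 1/15015
Racah Σ t=0..0: t=0:+1/57600 = 1/57600
⇒ 3j(2 5 7; 0 0 0)² = 21/715, sgn -1
Racah Σ t=0..0: t=0:+1/69120 = 1/69120
⇒ 3j(2 5 7; 0 -1 1)² = 4/143, sgn +1
4πI² = N·(3j₀)²·(3jₘ)² = 1260/1859
I = -1·√(0.677784/4π) = -0.23224194

-0.232242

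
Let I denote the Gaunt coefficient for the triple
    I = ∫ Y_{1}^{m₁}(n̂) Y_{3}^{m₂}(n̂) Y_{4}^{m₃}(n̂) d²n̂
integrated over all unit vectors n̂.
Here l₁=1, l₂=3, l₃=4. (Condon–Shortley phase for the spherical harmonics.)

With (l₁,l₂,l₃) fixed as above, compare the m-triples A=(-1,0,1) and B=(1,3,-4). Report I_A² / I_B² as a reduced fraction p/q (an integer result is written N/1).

5/14

Same 1,3,4: normalisation and zero-m 3j drop out of the ratio.
A: Δ: 0! 2! 6! / 9! → 1/252; sum: t=0:+1/72 = 1/72; 3j²(1 3 4; -1 0 1) = Δ·Π!·Σ² = 5/126  (sign -1)
B: Δ: 0! 2! 6! / 9! → 1/252; sum: t=0:+1/1440 = 1/1440; 3j²(1 3 4; 1 3 -4) = Δ·Π!·Σ² = 1/9  (sign +1)
I_A²/I_B² = (5/126)/(1/9) = 5/14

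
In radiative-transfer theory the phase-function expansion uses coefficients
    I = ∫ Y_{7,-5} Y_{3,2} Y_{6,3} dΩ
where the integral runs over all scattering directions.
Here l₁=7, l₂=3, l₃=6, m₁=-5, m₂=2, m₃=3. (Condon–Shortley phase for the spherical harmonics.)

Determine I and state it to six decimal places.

-0.123141

Rules hold: Σm=0, L=16 even, 4≤6≤10.
N = 15·7·13 = 1365
Δ = 4!·10!·2!/17! = 1/2042040
Racah Σ t=1..3: t=1:−1/207360 t=2:+1/57600 t=3:−1/207360 = 1/129600
⇒ 3j(7 3 6; 0 0 0)² = 168/12155, sgn +1
Racah Σ t=3..4: t=3:−1/4354560 t=4:+1/1935360 = 1/3483648
⇒ 3j(7 3 6; -5 2 3)² = 125/12376, sgn -1
4πI² = N·(3j₀)²·(3jₘ)² = 7875/41327
I = -1·√(0.190553/4π) = -0.12314121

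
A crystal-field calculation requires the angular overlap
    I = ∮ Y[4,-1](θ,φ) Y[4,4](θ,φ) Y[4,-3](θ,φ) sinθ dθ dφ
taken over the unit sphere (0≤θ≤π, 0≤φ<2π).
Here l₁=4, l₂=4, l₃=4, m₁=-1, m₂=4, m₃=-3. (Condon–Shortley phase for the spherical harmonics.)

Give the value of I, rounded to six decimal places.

-0.168431

Checks pass: Σm=0; 12 even; l₃=4∈[0,8].
(2·4+1)(2·4+1)(2·4+1) = 729
Δ: 4! 4! 4! / 13! → 1/450450
sum: t=0:+1/13824 t=1:−1/216 t=2:+1/64 t=3:−1/216 t=4:+1/13824 = 5/768
3j²(4 4 4; 0 0 0) = Δ·Π!·Σ² = 18/1001  (sign +1)
sum: t=4:+1/3456 = 1/3456
3j²(4 4 4; -1 4 -3) = Δ·Π!·Σ² = 35/1287  (sign -1)
combine: 4πI² = 729·18/1001·35/1287 = 7290/20449
take √, sign -1: I = -0.16843130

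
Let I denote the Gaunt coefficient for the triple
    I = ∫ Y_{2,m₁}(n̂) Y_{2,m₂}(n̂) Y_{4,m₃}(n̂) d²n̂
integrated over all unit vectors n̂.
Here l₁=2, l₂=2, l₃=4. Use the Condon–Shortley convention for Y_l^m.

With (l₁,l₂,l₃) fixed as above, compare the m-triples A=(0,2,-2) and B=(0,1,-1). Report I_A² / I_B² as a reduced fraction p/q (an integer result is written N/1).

1/2

Shared (l₁,l₂,l₃)=(2,2,4): N and (l;000)² cancel in I_A²/I_B².
A: Δ = 0!·4!·4!/9! = 1/630; Racah Σ t=0..0: t=0:+1/96 = 1/96; ⇒ 3j(2 2 4; 0 2 -2)² = 1/42, sgn +1
B: Δ = 0!·4!·4!/9! = 1/630; Racah Σ t=0..0: t=0:+1/24 = 1/24; ⇒ 3j(2 2 4; 0 1 -1)² = 1/21, sgn -1
I_A²/I_B² = (1/42)/(1/21) = 1/2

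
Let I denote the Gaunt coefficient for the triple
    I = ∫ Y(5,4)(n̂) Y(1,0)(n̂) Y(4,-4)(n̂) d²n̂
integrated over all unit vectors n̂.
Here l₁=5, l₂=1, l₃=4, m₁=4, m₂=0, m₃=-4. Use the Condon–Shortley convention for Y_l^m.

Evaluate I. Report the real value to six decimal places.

0.147319

Rules hold: Σm=0, L=10 even, 4≤4≤6.
N = 11·3·9 = 297
Δ = 2!·8!·0!/11! = 1/495
Racah Σ t=1..1: t=1:−1/576 = -1/576
⇒ 3j(5 1 4; 0 0 0)² = 5/99, sgn -1
Racah Σ t=1..1: t=1:−1/40320 = -1/40320
⇒ 3j(5 1 4; 4 0 -4)² = 1/55, sgn -1
4πI² = N·(3j₀)²·(3jₘ)² = 3/11
I = +1·√(0.272727/4π) = 0.14731920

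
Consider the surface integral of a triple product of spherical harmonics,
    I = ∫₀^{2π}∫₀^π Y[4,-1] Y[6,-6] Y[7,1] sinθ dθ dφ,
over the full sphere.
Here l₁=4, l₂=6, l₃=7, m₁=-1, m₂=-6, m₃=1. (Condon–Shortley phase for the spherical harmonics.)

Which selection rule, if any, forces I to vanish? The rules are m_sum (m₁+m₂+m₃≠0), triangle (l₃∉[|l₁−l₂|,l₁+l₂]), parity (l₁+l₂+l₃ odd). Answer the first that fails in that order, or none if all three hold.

Σmᵢ = -6  ✗
l₃∈[|l₁−l₂|,l₁+l₂]=[2,10], have l₃=7
Σlᵢ = 17 ⇒ odd

m_sum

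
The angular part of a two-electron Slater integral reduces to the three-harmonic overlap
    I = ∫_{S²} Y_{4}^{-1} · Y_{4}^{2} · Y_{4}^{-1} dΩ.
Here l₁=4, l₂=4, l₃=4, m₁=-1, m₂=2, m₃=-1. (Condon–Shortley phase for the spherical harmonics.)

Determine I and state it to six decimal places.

Checks pass: Σm=0; 12 even; l₃=4∈[0,8].
(2·4+1)(2·4+1)(2·4+1) = 729
Δ: 4! 4! 4! / 13! → 1/450450
sum: t=0:+1/13824 t=1:−1/216 t=2:+1/64 t=3:−1/216 t=4:+1/13824 = 5/768
3j²(4 4 4; 0 0 0) = Δ·Π!·Σ² = 18/1001  (sign +1)
sum: t=2:+1/576 t=3:−1/144 t=4:+1/576 = -1/288
3j²(4 4 4; -1 2 -1) = Δ·Π!·Σ² = 20/1001  (sign +1)
combine: 4πI² = 729·18/1001·20/1001 = 262440/1002001
take √, sign +1: I = 0.14436968

0.144370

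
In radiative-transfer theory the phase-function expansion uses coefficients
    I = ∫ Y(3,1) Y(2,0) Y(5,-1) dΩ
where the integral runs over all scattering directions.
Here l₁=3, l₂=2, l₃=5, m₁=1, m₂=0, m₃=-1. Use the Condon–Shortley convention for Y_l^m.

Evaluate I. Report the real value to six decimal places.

Rules hold: Σm=0, L=10 even, 1≤5≤5.
N = 7·5·11 = 385
Δ = 0!·6!·4!/11! = 1/2310
Racah Σ t=0..0: t=0:+1/144 = 1/144
⇒ 3j(3 2 5; 0 0 0)² = 10/231, sgn -1
Racah Σ t=0..0: t=0:+1/192 = 1/192
⇒ 3j(3 2 5; 1 0 -1)² = 3/77, sgn +1
4πI² = N·(3j₀)²·(3jₘ)² = 50/77
I = -1·√(0.649351/4π) = -0.22731846

-0.227318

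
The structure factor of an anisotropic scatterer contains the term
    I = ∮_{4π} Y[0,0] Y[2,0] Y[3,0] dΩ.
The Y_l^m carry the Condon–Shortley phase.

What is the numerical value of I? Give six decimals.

0.000000

|0−2|≤3≤0+2 violated ⇒ I = 0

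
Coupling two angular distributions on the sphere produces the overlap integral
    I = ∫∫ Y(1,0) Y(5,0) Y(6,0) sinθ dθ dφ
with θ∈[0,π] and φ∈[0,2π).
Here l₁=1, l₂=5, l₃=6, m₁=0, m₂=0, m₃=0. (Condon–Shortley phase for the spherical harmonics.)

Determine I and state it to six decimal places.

Checks pass: Σm=0; 12 even; l₃=6∈[4,6].
(2·1+1)(2·5+1)(2·6+1) = 429
Δ: 0! 2! 10! / 13! → 1/858
sum: t=0:+1/14400 = 1/14400
3j²(1 5 6; 0 0 0) = Δ·Π!·Σ² = 6/143  (sign +1)
(m-triple is (0,0,0) — same symbol as above.)
combine: 4πI² = 429·6/143·6/143 = 108/143
take √, sign +1: I = 0.24515397

0.245154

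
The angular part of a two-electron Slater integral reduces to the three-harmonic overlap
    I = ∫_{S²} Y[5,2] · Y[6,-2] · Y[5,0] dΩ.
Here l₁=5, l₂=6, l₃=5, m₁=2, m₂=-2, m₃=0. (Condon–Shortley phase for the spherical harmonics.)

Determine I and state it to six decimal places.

-0.043391

m-sum 0 ✓  L=16 even ✓  1≤5≤11 ✓
Π(2lᵢ+1) = 11×13×11 = 1573
triangle coeff Δ(5,6,5) = 1/28588560
Σ_t [1,5]: t=1:−1/345600 t=2:+1/13824 t=3:−1/5184 t=4:+1/13824 t=5:−1/345600 = -7/129600
(3j)²=80/7293 [(5 6 5; 0 0 0)], sign=+1
Σ_t [0,3]: t=0:+1/207360 t=1:−1/17280 t=2:+1/13824 t=3:−1/103680 = 1/103680
(3j)²=10/7293 [(5 6 5; 2 -2 0)], sign=-1
⇒ 4πI² = 800/33813
I = (-1)√(800/33813/(4π)) = -0.04339086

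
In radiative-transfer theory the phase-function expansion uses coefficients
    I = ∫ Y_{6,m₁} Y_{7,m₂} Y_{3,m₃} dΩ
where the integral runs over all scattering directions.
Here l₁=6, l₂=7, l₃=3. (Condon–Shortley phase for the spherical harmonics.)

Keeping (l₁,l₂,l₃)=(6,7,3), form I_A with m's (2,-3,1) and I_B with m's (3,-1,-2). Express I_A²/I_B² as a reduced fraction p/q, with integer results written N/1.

2048/2535

l's match ⇒ only the (l;m) 3-j factors differ between A and B.
A: triangle coeff Δ(6,7,3) = 1/2042040; Σ_t [2,4]: t=2:+1/645120 t=3:−1/181440 t=4:+1/829440 = -1/362880; (3j)²=256/17017 [(6 7 3; 2 -3 1)], sign=-1
B: triangle coeff Δ(6,7,3) = 1/2042040; Σ_t [2,3]: t=2:+1/1935360 t=3:−1/362880 = -13/5806080; (3j)²=195/10472 [(6 7 3; 3 -1 -2)], sign=+1
I_A²/I_B² = (256/17017)/(195/10472) = 2048/2535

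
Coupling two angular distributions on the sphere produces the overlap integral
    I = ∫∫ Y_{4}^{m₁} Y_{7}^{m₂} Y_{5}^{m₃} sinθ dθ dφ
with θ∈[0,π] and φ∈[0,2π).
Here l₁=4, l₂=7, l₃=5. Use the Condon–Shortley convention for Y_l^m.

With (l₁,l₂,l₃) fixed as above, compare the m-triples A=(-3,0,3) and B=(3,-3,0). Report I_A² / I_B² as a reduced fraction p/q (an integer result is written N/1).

722/735

Shared (l₁,l₂,l₃)=(4,7,5): N and (l;000)² cancel in I_A²/I_B².
A: Δ = 6!·2!·8!/17! = 1/6126120; Racah Σ t=5..6: t=5:−1/345600 t=6:+1/3628800 = -19/7257600; ⇒ 3j(4 7 5; -3 0 3)² = 2527/218790, sgn -1
B: Δ = 6!·2!·8!/17! = 1/6126120; Racah Σ t=0..1: t=0:+1/414720 t=1:−1/172800 = -7/2073600; ⇒ 3j(4 7 5; 3 -3 0)² = 343/29172, sgn +1
I_A²/I_B² = (2527/218790)/(343/29172) = 722/735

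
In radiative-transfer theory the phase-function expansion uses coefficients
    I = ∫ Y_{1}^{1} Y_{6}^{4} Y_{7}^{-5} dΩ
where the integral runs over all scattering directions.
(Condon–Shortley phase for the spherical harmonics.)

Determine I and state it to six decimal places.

-0.284256

m-sum 0 ✓  L=14 even ✓  5≤7≤7 ✓
Π(2lᵢ+1) = 3×13×15 = 585
triangle coeff Δ(1,6,7) = 1/1365
Σ_t [0,0]: t=0:+1/518400 = 1/518400
(3j)²=7/195 [(1 6 7; 0 0 0)], sign=-1
Σ_t [0,0]: t=0:+1/14515200 = 1/14515200
(3j)²=22/455 [(1 6 7; 1 4 -5)], sign=+1
⇒ 4πI² = 66/65
I = (-1)√(66/65/(4π)) = -0.28425647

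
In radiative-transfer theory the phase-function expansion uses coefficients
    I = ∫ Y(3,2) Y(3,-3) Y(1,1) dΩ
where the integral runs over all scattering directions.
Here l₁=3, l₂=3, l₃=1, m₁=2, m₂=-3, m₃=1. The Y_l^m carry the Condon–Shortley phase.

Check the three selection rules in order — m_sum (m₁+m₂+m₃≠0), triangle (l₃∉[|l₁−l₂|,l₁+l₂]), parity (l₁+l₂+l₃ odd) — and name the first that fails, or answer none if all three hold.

azimuthal sum: 2 − 3 + 1 = 0  ✓
0 ≤ 1 ≤ 6 (triangle on l)  ✓
L = 3 + 3 + 1 = 7 (odd)  ✗

parity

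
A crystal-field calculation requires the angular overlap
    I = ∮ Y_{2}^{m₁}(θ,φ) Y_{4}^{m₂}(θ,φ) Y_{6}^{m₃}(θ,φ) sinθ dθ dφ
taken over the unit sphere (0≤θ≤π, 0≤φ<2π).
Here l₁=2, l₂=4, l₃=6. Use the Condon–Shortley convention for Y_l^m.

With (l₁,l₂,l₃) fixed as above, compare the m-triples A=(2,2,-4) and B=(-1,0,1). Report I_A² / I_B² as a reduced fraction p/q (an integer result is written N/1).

l's match ⇒ only the (l;m) 3-j factors differ between A and B.
A: triangle coeff Δ(2,4,6) = 1/6435; Σ_t [0,0]: t=0:+1/34560 = 1/34560; (3j)²=14/429 [(2 4 6; 2 2 -4)], sign=+1
B: triangle coeff Δ(2,4,6) = 1/6435; Σ_t [0,0]: t=0:+1/3456 = 1/3456; (3j)²=35/1287 [(2 4 6; -1 0 1)], sign=-1
I_A²/I_B² = (14/429)/(35/1287) = 6/5

6/5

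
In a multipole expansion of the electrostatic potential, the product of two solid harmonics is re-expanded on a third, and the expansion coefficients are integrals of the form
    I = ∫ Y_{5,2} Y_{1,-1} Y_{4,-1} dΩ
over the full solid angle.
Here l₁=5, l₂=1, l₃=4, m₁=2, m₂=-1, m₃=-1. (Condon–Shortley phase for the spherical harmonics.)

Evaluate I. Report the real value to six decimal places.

0.225034

Checks pass: Σm=0; 10 even; l₃=4∈[4,6].
(2·5+1)(2·1+1)(2·4+1) = 297
Δ: 2! 8! 0! / 11! → 1/495
sum: t=1:−1/576 = -1/576
3j²(5 1 4; 0 0 0) = Δ·Π!·Σ² = 5/99  (sign -1)
sum: t=0:+1/1440 = 1/1440
3j²(5 1 4; 2 -1 -1) = Δ·Π!·Σ² = 7/165  (sign -1)
combine: 4πI² = 297·5/99·7/165 = 7/11
take √, sign +1: I = 0.22503380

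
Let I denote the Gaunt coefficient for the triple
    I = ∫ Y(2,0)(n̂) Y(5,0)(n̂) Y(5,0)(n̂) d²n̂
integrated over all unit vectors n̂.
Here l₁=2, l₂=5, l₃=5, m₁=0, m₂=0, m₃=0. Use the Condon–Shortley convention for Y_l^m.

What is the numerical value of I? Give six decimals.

0.161739

Checks pass: Σm=0; 12 even; l₃=5∈[3,7].
(2·2+1)(2·5+1)(2·5+1) = 605
Δ: 2! 2! 8! / 13! → 1/38610
sum: t=0:+1/2880 t=1:−1/576 t=2:+1/2880 = -1/960
3j²(2 5 5; 0 0 0) = Δ·Π!·Σ² = 10/429  (sign +1)
(m-triple is (0,0,0) — same symbol as above.)
combine: 4πI² = 605·10/429·10/429 = 500/1521
take √, sign +1: I = 0.16173926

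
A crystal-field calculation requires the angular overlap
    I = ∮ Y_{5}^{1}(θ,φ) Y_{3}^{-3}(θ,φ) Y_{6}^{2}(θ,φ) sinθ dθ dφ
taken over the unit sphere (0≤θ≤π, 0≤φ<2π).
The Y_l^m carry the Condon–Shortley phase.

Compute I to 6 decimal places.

-0.174062

m-sum 0 ✓  L=14 even ✓  2≤6≤8 ✓
Π(2lᵢ+1) = 11×7×13 = 1001
triangle coeff Δ(5,3,6) = 1/675675
Σ_t [0,2]: t=0:+1/8640 t=1:−1/2304 t=2:+1/8640 = -7/34560
(3j)²=7/429 [(5 3 6; 0 0 0)], sign=-1
Σ_t [0,0]: t=0:+1/27648 = 1/27648
(3j)²=10/429 [(5 3 6; 1 -3 2)], sign=+1
⇒ 4πI² = 490/1287
I = (-1)√(490/1287/(4π)) = -0.17406195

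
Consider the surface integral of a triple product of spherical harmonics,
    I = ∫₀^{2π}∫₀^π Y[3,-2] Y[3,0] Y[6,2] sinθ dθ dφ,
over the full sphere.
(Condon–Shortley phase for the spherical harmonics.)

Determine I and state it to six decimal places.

Checks pass: Σm=0; 12 even; l₃=6∈[0,6].
(2·3+1)(2·3+1)(2·6+1) = 637
Δ: 0! 6! 6! / 13! → 1/12012
sum: t=0:+1/1296 = 1/1296
3j²(3 3 6; 0 0 0) = Δ·Π!·Σ² = 100/3003  (sign +1)
sum: t=0:+1/4320 = 1/4320
3j²(3 3 6; -2 0 2) = Δ·Π!·Σ² = 8/429  (sign +1)
combine: 4πI² = 637·100/3003·8/429 = 5600/14157
take √, sign +1: I = 0.17742036

0.177420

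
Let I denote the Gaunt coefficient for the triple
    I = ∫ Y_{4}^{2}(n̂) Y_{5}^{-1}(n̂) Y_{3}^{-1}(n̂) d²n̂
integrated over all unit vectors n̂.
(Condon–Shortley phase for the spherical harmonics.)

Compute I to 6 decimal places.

0.106335

Rules hold: Σm=0, L=12 even, 1≤3≤9.
N = 9·11·7 = 693
Δ = 6!·2!·4!/13! = 1/180180
Racah Σ t=2..4: t=2:+1/576 t=3:−1/144 t=4:+1/576 = -1/288
⇒ 3j(4 5 3; 0 0 0)² = 20/1001, sgn +1
Racah Σ t=0..2: t=0:+1/34560 t=1:−1/720 t=2:+1/384 = 43/34560
⇒ 3j(4 5 3; 2 -1 -1)² = 1849/180180, sgn +1
4πI² = N·(3j₀)²·(3jₘ)² = 1849/13013
I = +1·√(0.142089/4π) = 0.10633465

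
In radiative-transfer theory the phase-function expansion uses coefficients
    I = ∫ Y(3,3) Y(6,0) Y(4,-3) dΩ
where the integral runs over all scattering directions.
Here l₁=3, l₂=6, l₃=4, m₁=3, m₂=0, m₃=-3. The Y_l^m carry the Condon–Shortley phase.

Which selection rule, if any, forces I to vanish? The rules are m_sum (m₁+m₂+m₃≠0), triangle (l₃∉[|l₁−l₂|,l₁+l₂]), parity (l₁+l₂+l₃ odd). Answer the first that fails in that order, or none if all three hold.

parity

azimuthal sum: 3 + 0 − 3 = 0  ✓
3 ≤ 4 ≤ 9 (triangle on l)  ✓
L = 3 + 6 + 4 = 13 (odd)  ✗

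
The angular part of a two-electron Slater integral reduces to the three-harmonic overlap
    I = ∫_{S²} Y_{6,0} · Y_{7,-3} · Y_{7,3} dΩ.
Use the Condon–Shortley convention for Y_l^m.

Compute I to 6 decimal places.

0.108451

m-sum 0 ✓  L=20 even ✓  1≤7≤13 ✓
Π(2lᵢ+1) = 13×15×15 = 2925
triangle coeff Δ(6,7,7) = 1/2444321880
Σ_t [0,6]: t=0:+1/2612736000 t=1:−1/20736000 t=2:+1/1658880 t=3:−1/746496 t=4:+1/1658880 t=5:−1/20736000 t=6:+1/2612736000 = -1/4354560
(3j)²=1000/138567 [(6 7 7; 0 0 0)], sign=+1
Σ_t [0,4]: t=0:+1/298598400 t=1:−1/10368000 t=2:+1/3317760 t=3:−1/6531840 t=4:+1/92897280 = 197/2985984000
(3j)²=38809/5542680 [(6 7 7; 0 -3 3)], sign=+1
⇒ 4πI² = 24255625/164109517
I = (+1)√(24255625/164109517/(4π)) = 0.10845121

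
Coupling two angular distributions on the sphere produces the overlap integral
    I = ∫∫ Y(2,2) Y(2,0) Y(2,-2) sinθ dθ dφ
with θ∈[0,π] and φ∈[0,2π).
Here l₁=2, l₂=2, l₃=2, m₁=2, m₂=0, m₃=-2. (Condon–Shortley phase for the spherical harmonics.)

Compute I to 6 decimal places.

Rules hold: Σm=0, L=6 even, 0≤2≤4.
N = 5·5·5 = 125
Δ = 2!·2!·2!/7! = 1/630
Racah Σ t=0..2: t=0:+1/8 t=1:−1/1 t=2:+1/8 = -3/4
⇒ 3j(2 2 2; 0 0 0)² = 2/35, sgn -1
Racah Σ t=0..0: t=0:+1/8 = 1/8
⇒ 3j(2 2 2; 2 0 -2)² = 2/35, sgn +1
4πI² = N·(3j₀)²·(3jₘ)² = 20/49
I = -1·√(0.408163/4π) = -0.18022375

-0.180224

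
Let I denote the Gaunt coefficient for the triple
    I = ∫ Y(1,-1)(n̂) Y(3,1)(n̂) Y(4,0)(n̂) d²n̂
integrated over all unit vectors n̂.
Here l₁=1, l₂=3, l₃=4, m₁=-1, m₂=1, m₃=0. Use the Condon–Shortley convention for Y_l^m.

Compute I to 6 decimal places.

Checks pass: Σm=0; 8 even; l₃=4∈[2,4].
(2·1+1)(2·3+1)(2·4+1) = 189
Δ: 0! 2! 6! / 9! → 1/252
sum: t=0:+1/36 = 1/36
3j²(1 3 4; 0 0 0) = Δ·Π!·Σ² = 4/63  (sign +1)
sum: t=0:+1/96 = 1/96
3j²(1 3 4; -1 1 0) = Δ·Π!·Σ² = 1/42  (sign +1)
combine: 4πI² = 189·4/63·1/42 = 2/7
take √, sign +1: I = 0.15078601

0.150786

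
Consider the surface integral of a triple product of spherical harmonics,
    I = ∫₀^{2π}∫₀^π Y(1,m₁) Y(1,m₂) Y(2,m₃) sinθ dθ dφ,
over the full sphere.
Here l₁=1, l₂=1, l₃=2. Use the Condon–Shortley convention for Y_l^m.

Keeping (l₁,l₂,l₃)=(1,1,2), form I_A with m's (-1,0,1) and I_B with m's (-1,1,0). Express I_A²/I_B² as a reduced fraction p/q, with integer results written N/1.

Shared (l₁,l₂,l₃)=(1,1,2): N and (l;000)² cancel in I_A²/I_B².
A: Δ = 0!·2!·2!/5! = 1/30; Racah Σ t=0..0: t=0:+1/2 = 1/2; ⇒ 3j(1 1 2; -1 0 1)² = 1/10, sgn -1
B: Δ = 0!·2!·2!/5! = 1/30; Racah Σ t=0..0: t=0:+1/4 = 1/4; ⇒ 3j(1 1 2; -1 1 0)² = 1/30, sgn +1
I_A²/I_B² = (1/10)/(1/30) = 3/1

3/1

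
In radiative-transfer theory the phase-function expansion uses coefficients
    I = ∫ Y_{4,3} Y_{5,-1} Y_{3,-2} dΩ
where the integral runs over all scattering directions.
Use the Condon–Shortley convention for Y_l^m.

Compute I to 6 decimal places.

m-sum 0 ✓  L=12 even ✓  1≤3≤9 ✓
Π(2lᵢ+1) = 9×11×7 = 693
triangle coeff Δ(4,5,3) = 1/180180
Σ_t [2,4]: t=2:+1/576 t=3:−1/144 t=4:+1/576 = -1/288
(3j)²=20/1001 [(4 5 3; 0 0 0)], sign=+1
Σ_t [0,1]: t=0:+1/17280 t=1:−1/1440 = -11/17280
(3j)²=11/468 [(4 5 3; 3 -1 -2)], sign=+1
⇒ 4πI² = 55/169
I = (+1)√(55/169/(4π)) = 0.16092854

0.160929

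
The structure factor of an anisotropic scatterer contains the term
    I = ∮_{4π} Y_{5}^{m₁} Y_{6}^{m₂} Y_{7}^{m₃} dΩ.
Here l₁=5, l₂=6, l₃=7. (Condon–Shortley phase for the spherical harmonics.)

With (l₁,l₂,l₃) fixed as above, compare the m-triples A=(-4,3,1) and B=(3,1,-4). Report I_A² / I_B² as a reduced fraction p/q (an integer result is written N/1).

3136/1485

Shared (l₁,l₂,l₃)=(5,6,7): N and (l;000)² cancel in I_A²/I_B².
A: Δ = 4!·6!·8!/19! = 1/174594420; Racah Σ t=3..4: t=3:−1/6220800 t=4:+1/2073600 = 1/3110400; ⇒ 3j(5 6 7; -4 3 1)² = 3136/230945, sgn +1
B: Δ = 4!·6!·8!/19! = 1/174594420; Racah Σ t=0..2: t=0:+1/5806080 t=1:−1/1036800 t=2:+1/2073600 = -1/3225600; ⇒ 3j(5 6 7; 3 1 -4)² = 27/4199, sgn +1
I_A²/I_B² = (3136/230945)/(27/4199) = 3136/1485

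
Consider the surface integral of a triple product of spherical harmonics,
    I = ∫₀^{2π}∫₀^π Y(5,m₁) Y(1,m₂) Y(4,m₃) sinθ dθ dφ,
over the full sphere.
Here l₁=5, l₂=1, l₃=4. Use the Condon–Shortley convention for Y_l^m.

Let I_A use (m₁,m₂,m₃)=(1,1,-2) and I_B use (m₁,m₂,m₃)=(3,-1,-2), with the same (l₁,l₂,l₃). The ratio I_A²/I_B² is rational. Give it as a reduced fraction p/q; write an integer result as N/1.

3/14

Same 5,1,4: normalisation and zero-m 3j drop out of the ratio.
A: Δ: 2! 8! 0! / 11! → 1/495; sum: t=2:+1/2880 = 1/2880; 3j²(5 1 4; 1 1 -2) = Δ·Π!·Σ² = 2/165  (sign +1)
B: Δ: 2! 8! 0! / 11! → 1/495; sum: t=0:+1/2880 = 1/2880; 3j²(5 1 4; 3 -1 -2) = Δ·Π!·Σ² = 28/495  (sign +1)
I_A²/I_B² = (2/165)/(28/495) = 3/14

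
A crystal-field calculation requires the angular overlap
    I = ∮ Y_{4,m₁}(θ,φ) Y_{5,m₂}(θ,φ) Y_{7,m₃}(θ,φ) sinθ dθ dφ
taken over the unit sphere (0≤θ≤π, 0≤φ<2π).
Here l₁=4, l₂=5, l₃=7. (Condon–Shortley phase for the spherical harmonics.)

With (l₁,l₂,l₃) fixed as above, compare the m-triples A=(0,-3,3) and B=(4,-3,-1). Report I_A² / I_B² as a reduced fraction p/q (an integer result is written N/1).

Same 4,5,7: normalisation and zero-m 3j drop out of the ratio.
A: Δ: 2! 6! 8! / 17! → 1/6126120; sum: t=0:+1/138240 t=1:−1/181440 t=2:+1/3870720 = 23/11612160; 3j²(4 5 7; 0 -3 3) = Δ·Π!·Σ² = 529/204204  (sign +1)
B: Δ: 2! 6! 8! / 17! → 1/6126120; sum: t=0:+1/2073600 = 1/2073600; 3j²(4 5 7; 4 -3 -1) = Δ·Π!·Σ² = 392/109395  (sign +1)
I_A²/I_B² = (529/204204)/(392/109395) = 7935/10976

7935/10976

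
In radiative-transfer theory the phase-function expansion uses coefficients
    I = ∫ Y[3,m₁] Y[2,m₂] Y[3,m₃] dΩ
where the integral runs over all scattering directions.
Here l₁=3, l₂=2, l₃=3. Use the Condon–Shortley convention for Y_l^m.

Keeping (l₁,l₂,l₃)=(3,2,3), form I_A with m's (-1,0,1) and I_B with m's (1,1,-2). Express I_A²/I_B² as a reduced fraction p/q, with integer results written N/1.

Shared (l₁,l₂,l₃)=(3,2,3): N and (l;000)² cancel in I_A²/I_B².
A: Δ = 2!·4!·2!/9! = 1/3780; Racah Σ t=0..2: t=0:+1/96 t=1:−1/6 t=2:+1/16 = -3/32; ⇒ 3j(3 2 3; -1 0 1)² = 3/140, sgn -1
B: Δ = 2!·4!·2!/9! = 1/3780; Racah Σ t=1..2: t=1:−1/12 t=2:+1/48 = -1/16; ⇒ 3j(3 2 3; 1 1 -2)² = 1/28, sgn +1
I_A²/I_B² = (3/140)/(1/28) = 3/5

3/5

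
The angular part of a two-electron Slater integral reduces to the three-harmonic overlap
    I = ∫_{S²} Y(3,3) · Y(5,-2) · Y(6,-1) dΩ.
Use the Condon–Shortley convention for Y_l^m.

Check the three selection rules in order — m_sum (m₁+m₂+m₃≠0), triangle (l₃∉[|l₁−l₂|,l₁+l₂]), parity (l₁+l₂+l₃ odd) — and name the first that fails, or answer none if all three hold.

m₁+m₂+m₃ = 3 − 2 − 1 = 0  ✓
triangle: |3−5|=2 ≤ l₃=6 ≤ 3+5=8  ✓
parity: l₁+l₂+l₃ = 14 is even  ✓

none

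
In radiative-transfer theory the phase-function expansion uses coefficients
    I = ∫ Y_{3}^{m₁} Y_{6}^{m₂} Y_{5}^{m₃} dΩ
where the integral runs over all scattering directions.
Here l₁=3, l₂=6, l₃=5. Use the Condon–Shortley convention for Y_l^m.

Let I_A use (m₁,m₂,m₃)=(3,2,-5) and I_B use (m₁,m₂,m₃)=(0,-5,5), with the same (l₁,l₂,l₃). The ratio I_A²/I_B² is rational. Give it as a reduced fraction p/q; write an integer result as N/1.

Shared (l₁,l₂,l₃)=(3,6,5): N and (l;000)² cancel in I_A²/I_B².
A: Δ = 4!·2!·8!/15! = 1/675675; Racah Σ t=0..0: t=0:+1/1935360 = 1/1935360; ⇒ 3j(3 6 5; 3 2 -5)² = 1/1001, sgn +1
B: Δ = 4!·2!·8!/15! = 1/675675; Racah Σ t=1..1: t=1:−1/483840 = -1/483840; ⇒ 3j(3 6 5; 0 -5 5)² = 3/91, sgn -1
I_A²/I_B² = (1/1001)/(3/91) = 1/33

1/33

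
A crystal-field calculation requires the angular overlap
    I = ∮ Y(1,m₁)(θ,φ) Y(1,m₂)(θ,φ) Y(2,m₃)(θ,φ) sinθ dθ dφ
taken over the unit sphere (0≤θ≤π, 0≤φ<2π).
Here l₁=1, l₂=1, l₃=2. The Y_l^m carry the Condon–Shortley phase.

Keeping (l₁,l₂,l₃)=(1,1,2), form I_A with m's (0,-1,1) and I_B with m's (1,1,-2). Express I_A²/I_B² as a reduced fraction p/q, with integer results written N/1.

Same 1,1,2: normalisation and zero-m 3j drop out of the ratio.
A: Δ: 0! 2! 2! / 5! → 1/30; sum: t=0:+1/2 = 1/2; 3j²(1 1 2; 0 -1 1) = Δ·Π!·Σ² = 1/10  (sign -1)
B: Δ: 0! 2! 2! / 5! → 1/30; sum: t=0:+1/4 = 1/4; 3j²(1 1 2; 1 1 -2) = Δ·Π!·Σ² = 1/5  (sign +1)
I_A²/I_B² = (1/10)/(1/5) = 1/2

1/2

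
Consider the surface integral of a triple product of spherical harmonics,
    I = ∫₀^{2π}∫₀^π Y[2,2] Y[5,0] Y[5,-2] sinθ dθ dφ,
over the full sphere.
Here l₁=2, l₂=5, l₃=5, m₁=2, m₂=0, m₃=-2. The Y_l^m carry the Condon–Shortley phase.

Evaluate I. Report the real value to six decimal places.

-0.191372

Rules hold: Σm=0, L=12 even, 3≤5≤7.
N = 5·11·11 = 605
Δ = 2!·2!·8!/13! = 1/38610
Racah Σ t=0..2: t=0:+1/2880 t=1:−1/576 t=2:+1/2880 = -1/960
⇒ 3j(2 5 5; 0 0 0)² = 10/429, sgn +1
Racah Σ t=0..0: t=0:+1/2880 = 1/2880
⇒ 3j(2 5 5; 2 0 -2)² = 14/429, sgn -1
4πI² = N·(3j₀)²·(3jₘ)² = 700/1521
I = -1·√(0.460224/4π) = -0.19137248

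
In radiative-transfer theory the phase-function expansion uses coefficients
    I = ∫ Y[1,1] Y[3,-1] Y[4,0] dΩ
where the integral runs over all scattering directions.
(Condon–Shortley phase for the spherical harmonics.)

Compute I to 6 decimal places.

m-sum 0 ✓  L=8 even ✓  2≤4≤4 ✓
Π(2lᵢ+1) = 3×7×9 = 189
triangle coeff Δ(1,3,4) = 1/252
Σ_t [0,0]: t=0:+1/36 = 1/36
(3j)²=4/63 [(1 3 4; 0 0 0)], sign=+1
Σ_t [0,0]: t=0:+1/96 = 1/96
(3j)²=1/42 [(1 3 4; 1 -1 0)], sign=+1
⇒ 4πI² = 2/7
I = (+1)√(2/7/(4π)) = 0.15078601

0.150786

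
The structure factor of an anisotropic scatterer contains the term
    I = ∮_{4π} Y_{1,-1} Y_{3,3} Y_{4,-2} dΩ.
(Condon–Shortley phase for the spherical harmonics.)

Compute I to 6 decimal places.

0.061558

Checks pass: Σm=0; 8 even; l₃=4∈[2,4].
(2·1+1)(2·3+1)(2·4+1) = 189
Δ: 0! 2! 6! / 9! → 1/252
sum: t=0:+1/36 = 1/36
3j²(1 3 4; 0 0 0) = Δ·Π!·Σ² = 4/63  (sign +1)
sum: t=0:+1/1440 = 1/1440
3j²(1 3 4; -1 3 -2) = Δ·Π!·Σ² = 1/252  (sign +1)
combine: 4πI² = 189·4/63·1/252 = 1/21
take √, sign +1: I = 0.06155813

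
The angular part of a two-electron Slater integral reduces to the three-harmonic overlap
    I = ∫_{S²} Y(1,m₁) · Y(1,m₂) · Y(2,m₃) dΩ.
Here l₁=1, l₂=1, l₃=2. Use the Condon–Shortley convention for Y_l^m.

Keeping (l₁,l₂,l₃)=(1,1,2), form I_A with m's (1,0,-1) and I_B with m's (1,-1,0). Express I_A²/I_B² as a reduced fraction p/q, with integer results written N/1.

3/1

Shared (l₁,l₂,l₃)=(1,1,2): N and (l;000)² cancel in I_A²/I_B².
A: Δ = 0!·2!·2!/5! = 1/30; Racah Σ t=0..0: t=0:+1/2 = 1/2; ⇒ 3j(1 1 2; 1 0 -1)² = 1/10, sgn -1
B: Δ = 0!·2!·2!/5! = 1/30; Racah Σ t=0..0: t=0:+1/4 = 1/4; ⇒ 3j(1 1 2; 1 -1 0)² = 1/30, sgn +1
I_A²/I_B² = (1/10)/(1/30) = 3/1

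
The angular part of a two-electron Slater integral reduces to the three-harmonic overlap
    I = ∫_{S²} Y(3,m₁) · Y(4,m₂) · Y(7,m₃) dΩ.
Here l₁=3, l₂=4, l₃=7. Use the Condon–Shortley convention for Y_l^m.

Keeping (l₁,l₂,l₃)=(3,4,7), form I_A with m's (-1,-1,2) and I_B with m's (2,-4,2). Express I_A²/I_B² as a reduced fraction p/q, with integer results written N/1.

140/1

Shared (l₁,l₂,l₃)=(3,4,7): N and (l;000)² cancel in I_A²/I_B².
A: Δ = 0!·6!·8!/15! = 1/45045; Racah Σ t=0..0: t=0:+1/34560 = 1/34560; ⇒ 3j(3 4 7; -1 -1 2)² = 4/143, sgn -1
B: Δ = 0!·6!·8!/15! = 1/45045; Racah Σ t=0..0: t=0:+1/4838400 = 1/4838400; ⇒ 3j(3 4 7; 2 -4 2)² = 1/5005, sgn -1
I_A²/I_B² = (4/143)/(1/5005) = 140/1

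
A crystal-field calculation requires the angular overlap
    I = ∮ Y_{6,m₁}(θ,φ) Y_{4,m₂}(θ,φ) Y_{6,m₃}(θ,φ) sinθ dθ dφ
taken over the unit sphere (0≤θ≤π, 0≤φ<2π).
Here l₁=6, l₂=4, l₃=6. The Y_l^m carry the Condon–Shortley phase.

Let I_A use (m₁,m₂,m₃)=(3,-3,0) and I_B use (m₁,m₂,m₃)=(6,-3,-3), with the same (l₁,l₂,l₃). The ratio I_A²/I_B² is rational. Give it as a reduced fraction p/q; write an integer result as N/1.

28/33

Same 6,4,6: normalisation and zero-m 3j drop out of the ratio.
A: Δ: 4! 8! 4! / 17! → 1/15315300; sum: t=0:+1/103680 t=1:−1/207360 = 1/207360; 3j²(6 4 6; 3 -3 0) = Δ·Π!·Σ² = 21/2431  (sign +1)
B: Δ: 4! 8! 4! / 17! → 1/15315300; sum: t=0:+1/5806080 = 1/5806080; 3j²(6 4 6; 6 -3 -3) = Δ·Π!·Σ² = 9/884  (sign -1)
I_A²/I_B² = (21/2431)/(9/884) = 28/33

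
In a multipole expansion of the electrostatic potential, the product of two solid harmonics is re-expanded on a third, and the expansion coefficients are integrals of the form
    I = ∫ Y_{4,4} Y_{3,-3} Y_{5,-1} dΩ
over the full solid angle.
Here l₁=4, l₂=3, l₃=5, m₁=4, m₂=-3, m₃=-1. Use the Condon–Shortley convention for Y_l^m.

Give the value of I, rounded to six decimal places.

0.050679

m-sum 0 ✓  L=12 even ✓  1≤5≤7 ✓
Π(2lᵢ+1) = 9×7×11 = 693
triangle coeff Δ(4,3,5) = 1/180180
Σ_t [0,2]: t=0:+1/576 t=1:−1/144 t=2:+1/576 = -1/288
(3j)²=20/1001 [(4 3 5; 0 0 0)], sign=+1
Σ_t [0,0]: t=0:+1/34560 = 1/34560
(3j)²=1/429 [(4 3 5; 4 -3 -1)], sign=+1
⇒ 4πI² = 60/1859
I = (+1)√(60/1859/(4π)) = 0.05067935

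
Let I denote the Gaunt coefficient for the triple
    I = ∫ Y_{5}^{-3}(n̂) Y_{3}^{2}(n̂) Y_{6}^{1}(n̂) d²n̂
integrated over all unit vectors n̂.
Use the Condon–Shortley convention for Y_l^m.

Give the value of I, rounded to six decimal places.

Rules hold: Σm=0, L=14 even, 2≤6≤8.
N = 11·7·13 = 1001
Δ = 2!·8!·4!/15! = 1/675675
Racah Σ t=0..2: t=0:+1/8640 t=1:−1/2304 t=2:+1/8640 = -7/34560
⇒ 3j(5 3 6; 0 0 0)² = 7/429, sgn -1
Racah Σ t=1..2: t=1:−1/120960 t=2:+1/17280 = 1/20160
⇒ 3j(5 3 6; -3 2 1)² = 64/3003, sgn -1
4πI² = N·(3j₀)²·(3jₘ)² = 448/1287
I = +1·√(0.348096/4π) = 0.16643505

0.166435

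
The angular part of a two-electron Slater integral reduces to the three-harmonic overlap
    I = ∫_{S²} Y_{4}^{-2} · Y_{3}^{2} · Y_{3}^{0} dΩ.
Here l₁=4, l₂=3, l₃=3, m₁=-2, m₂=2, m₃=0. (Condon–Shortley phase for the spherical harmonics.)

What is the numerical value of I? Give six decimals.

-0.044418

Rules hold: Σm=0, L=10 even, 1≤3≤7.
N = 9·7·7 = 441
Δ = 4!·4!·2!/11! = 1/34650
Racah Σ t=1..3: t=1:−1/72 t=2:+1/16 t=3:−1/72 = 5/144
⇒ 3j(4 3 3; 0 0 0)² = 2/77, sgn -1
Racah Σ t=3..4: t=3:−1/72 t=4:+1/96 = -1/288
⇒ 3j(4 3 3; -2 2 0)² = 1/462, sgn +1
4πI² = N·(3j₀)²·(3jₘ)² = 3/121
I = -1·√(0.0247934/4π) = -0.04441841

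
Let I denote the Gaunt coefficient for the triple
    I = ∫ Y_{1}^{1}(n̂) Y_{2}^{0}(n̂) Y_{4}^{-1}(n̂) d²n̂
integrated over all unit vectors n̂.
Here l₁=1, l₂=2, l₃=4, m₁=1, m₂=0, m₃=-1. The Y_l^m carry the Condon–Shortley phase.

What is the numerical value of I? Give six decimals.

0.000000

|1−2|≤4≤1+2 violated ⇒ I = 0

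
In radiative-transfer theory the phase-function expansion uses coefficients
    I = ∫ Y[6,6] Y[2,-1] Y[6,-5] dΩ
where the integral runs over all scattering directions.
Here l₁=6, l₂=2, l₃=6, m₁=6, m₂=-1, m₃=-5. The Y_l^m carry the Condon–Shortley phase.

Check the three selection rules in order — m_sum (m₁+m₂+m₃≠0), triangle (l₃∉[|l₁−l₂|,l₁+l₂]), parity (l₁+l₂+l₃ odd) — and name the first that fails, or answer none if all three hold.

none

Σmᵢ = 0  ✓
l₃∈[|l₁−l₂|,l₁+l₂]=[4,8], have l₃=6  ✓
Σlᵢ = 14 ⇒ even  ✓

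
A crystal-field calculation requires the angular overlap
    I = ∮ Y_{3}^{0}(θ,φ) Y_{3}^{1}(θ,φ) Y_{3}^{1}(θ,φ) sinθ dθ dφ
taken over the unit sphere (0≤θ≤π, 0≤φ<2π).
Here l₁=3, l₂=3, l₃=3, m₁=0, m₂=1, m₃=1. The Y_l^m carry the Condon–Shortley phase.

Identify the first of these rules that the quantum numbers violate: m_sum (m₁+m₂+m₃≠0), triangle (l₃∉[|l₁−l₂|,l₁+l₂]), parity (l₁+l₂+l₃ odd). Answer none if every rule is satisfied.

m_sum

azimuthal sum: 0 + 1 + 1 = 2  ✗
0 ≤ 3 ≤ 6 (triangle on l)
L = 3 + 3 + 3 = 9 (odd)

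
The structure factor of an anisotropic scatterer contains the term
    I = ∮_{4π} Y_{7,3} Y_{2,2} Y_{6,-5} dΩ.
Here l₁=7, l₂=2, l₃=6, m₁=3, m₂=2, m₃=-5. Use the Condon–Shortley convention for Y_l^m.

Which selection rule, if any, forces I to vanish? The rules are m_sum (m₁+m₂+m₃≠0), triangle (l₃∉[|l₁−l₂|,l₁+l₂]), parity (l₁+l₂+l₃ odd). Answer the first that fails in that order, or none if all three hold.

parity

m₁+m₂+m₃ = 3 + 2 − 5 = 0  ✓
triangle: |7−2|=5 ≤ l₃=6 ≤ 7+2=9  ✓
parity: l₁+l₂+l₃ = 15 is odd  ✗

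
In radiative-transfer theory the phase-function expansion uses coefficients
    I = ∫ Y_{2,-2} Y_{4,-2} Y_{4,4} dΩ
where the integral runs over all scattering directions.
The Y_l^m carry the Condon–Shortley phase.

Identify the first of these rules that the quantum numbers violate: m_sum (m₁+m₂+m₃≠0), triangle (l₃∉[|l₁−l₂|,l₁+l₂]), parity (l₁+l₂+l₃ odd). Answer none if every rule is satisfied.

none

m₁+m₂+m₃ = -2 − 2 + 4 = 0  ✓
triangle: |2−4|=2 ≤ l₃=4 ≤ 2+4=6  ✓
parity: l₁+l₂+l₃ = 10 is even  ✓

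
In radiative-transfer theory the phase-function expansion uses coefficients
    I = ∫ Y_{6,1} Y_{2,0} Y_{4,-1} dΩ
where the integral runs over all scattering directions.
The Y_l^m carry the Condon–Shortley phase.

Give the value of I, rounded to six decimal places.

Rules hold: Σm=0, L=12 even, 4≤4≤8.
N = 13·5·9 = 585
Δ = 4!·8!·0!/13! = 1/6435
Racah Σ t=2..2: t=2:+1/2304 = 1/2304
⇒ 3j(6 2 4; 0 0 0)² = 5/143, sgn +1
Racah Σ t=2..2: t=2:+1/2880 = 1/2880
⇒ 3j(6 2 4; 1 0 -1)² = 14/429, sgn -1
4πI² = N·(3j₀)²·(3jₘ)² = 1050/1573
I = -1·√(0.667514/4π) = -0.23047581

-0.230476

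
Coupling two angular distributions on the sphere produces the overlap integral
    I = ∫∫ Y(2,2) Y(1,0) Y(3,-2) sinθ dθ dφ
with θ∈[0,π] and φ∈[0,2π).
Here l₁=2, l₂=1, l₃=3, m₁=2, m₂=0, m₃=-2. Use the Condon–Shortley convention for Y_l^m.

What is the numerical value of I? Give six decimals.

0.184674

Checks pass: Σm=0; 6 even; l₃=3∈[1,3].
(2·2+1)(2·1+1)(2·3+1) = 105
Δ: 0! 4! 2! / 7! → 1/105
sum: t=0:+1/4 = 1/4
3j²(2 1 3; 0 0 0) = Δ·Π!·Σ² = 3/35  (sign -1)
sum: t=0:+1/24 = 1/24
3j²(2 1 3; 2 0 -2) = Δ·Π!·Σ² = 1/21  (sign -1)
combine: 4πI² = 105·3/35·1/21 = 3/7
take √, sign +1: I = 0.18467439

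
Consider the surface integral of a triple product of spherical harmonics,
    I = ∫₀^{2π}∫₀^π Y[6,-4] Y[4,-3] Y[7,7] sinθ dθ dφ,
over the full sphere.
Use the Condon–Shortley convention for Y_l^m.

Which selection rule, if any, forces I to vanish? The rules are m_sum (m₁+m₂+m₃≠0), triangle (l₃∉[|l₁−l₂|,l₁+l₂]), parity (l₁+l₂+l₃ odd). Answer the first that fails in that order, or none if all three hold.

parity

Σmᵢ = 0  ✓
l₃∈[|l₁−l₂|,l₁+l₂]=[2,10], have l₃=7  ✓
Σlᵢ = 17 ⇒ odd  ✗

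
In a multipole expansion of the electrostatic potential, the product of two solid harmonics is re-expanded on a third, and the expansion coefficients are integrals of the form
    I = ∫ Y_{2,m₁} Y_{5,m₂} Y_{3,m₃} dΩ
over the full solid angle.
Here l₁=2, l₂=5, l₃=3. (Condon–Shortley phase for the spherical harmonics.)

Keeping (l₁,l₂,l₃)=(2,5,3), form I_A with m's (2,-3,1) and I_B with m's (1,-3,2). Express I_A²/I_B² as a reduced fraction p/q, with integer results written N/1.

5/8

l's match ⇒ only the (l;m) 3-j factors differ between A and B.
A: triangle coeff Δ(2,5,3) = 1/2310; Σ_t [0,0]: t=0:+1/1152 = 1/1152; (3j)²=1/33 [(2 5 3; 2 -3 1)], sign=+1
B: triangle coeff Δ(2,5,3) = 1/2310; Σ_t [1,1]: t=1:−1/720 = -1/720; (3j)²=8/165 [(2 5 3; 1 -3 2)], sign=+1
I_A²/I_B² = (1/33)/(8/165) = 5/8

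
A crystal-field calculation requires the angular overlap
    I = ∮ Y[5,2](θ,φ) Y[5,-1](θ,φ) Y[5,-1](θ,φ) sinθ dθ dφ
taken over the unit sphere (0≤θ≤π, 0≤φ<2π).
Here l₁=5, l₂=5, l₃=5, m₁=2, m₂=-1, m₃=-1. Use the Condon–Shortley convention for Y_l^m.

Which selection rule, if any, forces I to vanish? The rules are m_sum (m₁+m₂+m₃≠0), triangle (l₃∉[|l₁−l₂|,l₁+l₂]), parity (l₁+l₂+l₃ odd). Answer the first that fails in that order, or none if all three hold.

Σmᵢ = 0  ✓
l₃∈[|l₁−l₂|,l₁+l₂]=[0,10], have l₃=5  ✓
Σlᵢ = 15 ⇒ odd  ✗

parity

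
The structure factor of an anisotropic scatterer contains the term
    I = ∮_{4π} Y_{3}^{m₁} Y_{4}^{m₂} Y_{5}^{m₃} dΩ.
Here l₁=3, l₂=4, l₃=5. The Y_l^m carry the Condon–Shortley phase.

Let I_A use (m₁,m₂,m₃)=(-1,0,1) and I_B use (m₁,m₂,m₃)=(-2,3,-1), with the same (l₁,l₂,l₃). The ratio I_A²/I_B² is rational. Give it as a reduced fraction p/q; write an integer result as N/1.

2/7

Same 3,4,5: normalisation and zero-m 3j drop out of the ratio.
A: Δ: 2! 4! 6! / 13! → 1/180180; sum: t=0:+1/2304 t=1:−1/216 t=2:+1/384 = -11/6912; 3j²(3 4 5; -1 0 1) = Δ·Π!·Σ² = 11/1638  (sign -1)
B: Δ: 2! 4! 6! / 13! → 1/180180; sum: t=1:−1/17280 t=2:+1/1440 = 11/17280; 3j²(3 4 5; -2 3 -1) = Δ·Π!·Σ² = 11/468  (sign +1)
I_A²/I_B² = (11/1638)/(11/468) = 2/7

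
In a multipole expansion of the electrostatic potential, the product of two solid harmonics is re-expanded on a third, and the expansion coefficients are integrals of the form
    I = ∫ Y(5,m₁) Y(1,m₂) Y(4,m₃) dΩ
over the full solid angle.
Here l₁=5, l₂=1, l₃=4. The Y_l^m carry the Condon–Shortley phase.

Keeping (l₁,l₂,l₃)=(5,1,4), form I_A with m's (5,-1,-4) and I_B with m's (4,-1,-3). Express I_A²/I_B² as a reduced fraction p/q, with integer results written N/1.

5/4

l's match ⇒ only the (l;m) 3-j factors differ between A and B.
A: triangle coeff Δ(5,1,4) = 1/495; Σ_t [0,0]: t=0:+1/80640 = 1/80640; (3j)²=1/11 [(5 1 4; 5 -1 -4)], sign=+1
B: triangle coeff Δ(5,1,4) = 1/495; Σ_t [0,0]: t=0:+1/10080 = 1/10080; (3j)²=4/55 [(5 1 4; 4 -1 -3)], sign=-1
I_A²/I_B² = (1/11)/(4/55) = 5/4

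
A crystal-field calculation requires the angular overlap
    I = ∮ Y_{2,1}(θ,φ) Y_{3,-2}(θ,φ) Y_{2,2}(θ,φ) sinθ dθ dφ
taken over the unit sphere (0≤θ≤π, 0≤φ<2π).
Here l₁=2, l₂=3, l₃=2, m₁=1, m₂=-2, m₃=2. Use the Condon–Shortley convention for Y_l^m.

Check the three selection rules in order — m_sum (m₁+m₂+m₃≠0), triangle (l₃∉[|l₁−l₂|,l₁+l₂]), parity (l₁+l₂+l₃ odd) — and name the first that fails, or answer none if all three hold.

m_sum

Σmᵢ = 1  ✗
l₃∈[|l₁−l₂|,l₁+l₂]=[1,5], have l₃=2
Σlᵢ = 7 ⇒ odd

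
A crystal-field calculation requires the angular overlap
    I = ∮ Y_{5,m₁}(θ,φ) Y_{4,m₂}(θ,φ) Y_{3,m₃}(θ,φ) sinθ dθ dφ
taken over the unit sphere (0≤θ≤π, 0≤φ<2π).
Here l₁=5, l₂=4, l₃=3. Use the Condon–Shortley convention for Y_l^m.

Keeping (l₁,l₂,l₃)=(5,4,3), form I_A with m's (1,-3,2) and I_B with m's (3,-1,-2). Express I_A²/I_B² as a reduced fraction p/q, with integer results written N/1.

121/6

Same 5,4,3: normalisation and zero-m 3j drop out of the ratio.
A: Δ: 6! 4! 2! / 13! → 1/180180; sum: t=0:+1/17280 t=1:−1/1440 = -11/17280; 3j²(5 4 3; 1 -3 2) = Δ·Π!·Σ² = 11/468  (sign +1)
B: Δ: 6! 4! 2! / 13! → 1/180180; sum: t=1:−1/1440 t=2:+1/1152 = 1/5760; 3j²(5 4 3; 3 -1 -2) = Δ·Π!·Σ² = 1/858  (sign -1)
I_A²/I_B² = (11/468)/(1/858) = 121/6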